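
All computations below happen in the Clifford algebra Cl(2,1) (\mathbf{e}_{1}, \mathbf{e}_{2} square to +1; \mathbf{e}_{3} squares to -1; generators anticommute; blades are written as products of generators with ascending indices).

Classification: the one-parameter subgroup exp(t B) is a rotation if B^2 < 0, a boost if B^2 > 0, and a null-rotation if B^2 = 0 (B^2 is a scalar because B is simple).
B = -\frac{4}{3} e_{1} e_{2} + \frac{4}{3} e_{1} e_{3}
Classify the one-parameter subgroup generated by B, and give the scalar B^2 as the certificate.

B^2 term by term: the squares give (-\frac{4}{3})^2*(e_{1} e_{2})^2 + (\frac{4}{3})^2*(e_{1} e_{3})^2 = \frac{16}{9}*(-1) + \frac{16}{9}*(+1) = 0 (each basis 2-blade squares to minus the product of its generators' squares); cross terms between blades sharing an index anticommute and cancel. So B^2 = 0.
Answer: null-rotation, certificate B^2 = 0. Check the certificate: B^2 = 0, and that sign is decisive whatever form B takes.


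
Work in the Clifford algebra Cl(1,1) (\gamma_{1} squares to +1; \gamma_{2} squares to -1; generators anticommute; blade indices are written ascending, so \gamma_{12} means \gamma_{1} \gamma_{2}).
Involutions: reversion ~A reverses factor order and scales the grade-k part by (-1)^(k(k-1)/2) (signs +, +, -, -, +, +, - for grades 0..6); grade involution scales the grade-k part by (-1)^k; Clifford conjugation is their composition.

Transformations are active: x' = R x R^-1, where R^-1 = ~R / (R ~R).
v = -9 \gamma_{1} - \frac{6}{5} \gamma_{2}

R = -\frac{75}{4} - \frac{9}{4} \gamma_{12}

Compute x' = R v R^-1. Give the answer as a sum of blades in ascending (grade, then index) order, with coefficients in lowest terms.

~R = -\frac{75}{4} + \frac{9}{4} \gamma_{12}, and R ~R = \frac{693}{2}, so R^-1 = ~R / (\frac{693}{2}).
R v = \frac{3321}{20} \gamma_{1} + \frac{9}{4} \gamma_{2}
Answer: -\frac{2763}{308} \gamma_{1} + \frac{1473}{1540} \gamma_{2}


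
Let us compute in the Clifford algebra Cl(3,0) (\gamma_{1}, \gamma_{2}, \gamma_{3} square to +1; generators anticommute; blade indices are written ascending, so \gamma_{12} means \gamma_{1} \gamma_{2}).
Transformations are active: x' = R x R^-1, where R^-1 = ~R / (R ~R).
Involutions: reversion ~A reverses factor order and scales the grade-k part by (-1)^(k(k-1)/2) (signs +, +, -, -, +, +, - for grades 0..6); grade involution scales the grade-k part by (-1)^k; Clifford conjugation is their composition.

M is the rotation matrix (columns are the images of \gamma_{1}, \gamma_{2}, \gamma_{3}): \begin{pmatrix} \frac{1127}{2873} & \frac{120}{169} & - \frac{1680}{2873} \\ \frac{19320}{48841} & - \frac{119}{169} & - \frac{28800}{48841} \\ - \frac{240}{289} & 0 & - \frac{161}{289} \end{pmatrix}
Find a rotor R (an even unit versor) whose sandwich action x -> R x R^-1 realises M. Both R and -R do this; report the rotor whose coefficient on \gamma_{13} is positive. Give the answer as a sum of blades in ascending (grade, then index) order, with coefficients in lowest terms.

Method: write R = a + b12*\gamma_{12} + b13*\gamma_{13} + b23*\gamma_{23} with a^2 + b12^2 + b13^2 + b23^2 = 1 (so R^-1 = ~R). Expanding the columns R e_j ~R gives tr M = 4a^2 - 1 and, from the antisymmetric part, M21 - M12 = -4a*b12, M13 - M31 = 4a*b13, M32 - M23 = -4a*b23.
Here tr M = -\frac{42441}{48841}, so a^2 = (1 + tr M)/4 = \frac{1600}{48841} and a = ±\frac{40}{221}. Taking a = \frac{40}{221}: M21 - M12 = -\frac{15360}{48841}, M13 - M31 = \frac{12000}{48841}, M32 - M23 = \frac{28800}{48841}, giving b12 = \frac{96}{221}, b13 = \frac{75}{221}, b23 = -\frac{180}{221}, i.e. R = \frac{40}{221} + \frac{96}{221} \gamma_{12} + \frac{75}{221} \gamma_{13} - \frac{180}{221} \gamma_{23}.
Its \gamma_{13} coefficient is already positive.
Answer: \frac{40}{221} + \frac{96}{221} \gamma_{12} + \frac{75}{221} \gamma_{13} - \frac{180}{221} \gamma_{23}. Why the constraint matters: R and -R act identically through the sandwich — M has trace -\frac{42441}{48841} either way — so only the sign condition on \gamma_{13} picks one of the two preimages.


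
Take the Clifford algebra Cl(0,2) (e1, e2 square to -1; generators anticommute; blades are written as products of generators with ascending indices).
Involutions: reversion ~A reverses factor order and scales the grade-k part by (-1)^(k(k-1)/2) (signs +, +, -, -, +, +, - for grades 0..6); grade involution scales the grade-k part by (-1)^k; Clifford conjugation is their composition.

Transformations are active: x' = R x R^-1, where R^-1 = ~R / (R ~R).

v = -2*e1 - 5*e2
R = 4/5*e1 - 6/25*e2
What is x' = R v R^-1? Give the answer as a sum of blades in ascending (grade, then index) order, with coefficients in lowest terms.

~R = 4/5*e1 - 6/25*e2, and R ~R = -436/625, so R^-1 = ~R / (-436/625).
R v = 2/5 - 112/25*e1 e2
Answer: 118/109*e1 + 575/109*e2


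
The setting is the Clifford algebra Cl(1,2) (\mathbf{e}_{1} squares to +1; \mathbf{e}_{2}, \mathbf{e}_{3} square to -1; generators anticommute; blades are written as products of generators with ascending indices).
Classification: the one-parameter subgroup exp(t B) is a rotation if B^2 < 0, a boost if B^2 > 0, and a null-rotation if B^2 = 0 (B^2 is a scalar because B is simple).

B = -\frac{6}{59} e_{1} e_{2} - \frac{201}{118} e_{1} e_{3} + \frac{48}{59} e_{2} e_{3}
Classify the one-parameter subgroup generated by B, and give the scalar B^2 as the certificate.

B^2 term by term: the squares give (-\frac{6}{59})^2*(e_{1} e_{2})^2 + (-\frac{201}{118})^2*(e_{1} e_{3})^2 + (\frac{48}{59})^2*(e_{2} e_{3})^2 = \frac{36}{3481}*(+1) + \frac{40401}{13924}*(+1) + \frac{2304}{3481}*(-1) = \frac{9}{4} (each basis 2-blade squares to minus the product of its generators' squares); cross terms between blades sharing an index anticommute and cancel. So B^2 = \frac{9}{4}.
Answer: boost, certificate B^2 = \frac{9}{4}. Why this suffices: the scalar \frac{9}{4} survives any versor conjugation, so its sign alone determines the class however B is presented.


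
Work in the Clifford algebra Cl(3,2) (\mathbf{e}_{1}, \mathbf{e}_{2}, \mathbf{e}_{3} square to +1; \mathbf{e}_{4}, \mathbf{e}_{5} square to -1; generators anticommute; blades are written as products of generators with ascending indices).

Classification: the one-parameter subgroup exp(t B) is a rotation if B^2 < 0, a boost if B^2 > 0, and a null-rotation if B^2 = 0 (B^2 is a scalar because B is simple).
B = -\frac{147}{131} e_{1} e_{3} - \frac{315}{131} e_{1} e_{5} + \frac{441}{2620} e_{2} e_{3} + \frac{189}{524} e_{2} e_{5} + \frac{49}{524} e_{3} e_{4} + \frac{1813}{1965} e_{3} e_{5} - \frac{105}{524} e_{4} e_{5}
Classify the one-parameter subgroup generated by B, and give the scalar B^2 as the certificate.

B^2 term by term: the squares give (-\frac{147}{131})^2*(e_{1} e_{3})^2 + (-\frac{315}{131})^2*(e_{1} e_{5})^2 + (\frac{441}{2620})^2*(e_{2} e_{3})^2 + (\frac{189}{524})^2*(e_{2} e_{5})^2 + (\frac{49}{524})^2*(e_{3} e_{4})^2 + (\frac{1813}{1965})^2*(e_{3} e_{5})^2 + (-\frac{105}{524})^2*(e_{4} e_{5})^2 = \frac{21609}{17161}*(-1) + \frac{99225}{17161}*(+1) + \frac{194481}{6864400}*(-1) + \frac{35721}{274576}*(+1) + \frac{2401}{274576}*(+1) + \frac{3286969}{3861225}*(+1) + \frac{11025}{274576}*(-1) = \frac{49}{9} (each basis 2-blade squares to minus the product of its generators' squares); cross terms between blades sharing an index anticommute and cancel; the commuting (index-disjoint) pairs give grade-4 terms 2*c*c'*(blade product), which cancel blade by blade — e_{1} e_{2} e_{3} e_{5}: \frac{27783}{34322} - \frac{27783}{34322} = 0; e_{1} e_{3} e_{4} e_{5}: \frac{15435}{34322} - \frac{15435}{34322} = 0; e_{2} e_{3} e_{4} e_{5}: -\frac{9261}{137288} + \frac{9261}{137288} = 0 — confirming B is simple. So B^2 = \frac{49}{9}.
Answer: boost, certificate B^2 = \frac{49}{9}. Check the certificate: B^2 = \frac{49}{9}, and that sign is decisive whatever form B takes.


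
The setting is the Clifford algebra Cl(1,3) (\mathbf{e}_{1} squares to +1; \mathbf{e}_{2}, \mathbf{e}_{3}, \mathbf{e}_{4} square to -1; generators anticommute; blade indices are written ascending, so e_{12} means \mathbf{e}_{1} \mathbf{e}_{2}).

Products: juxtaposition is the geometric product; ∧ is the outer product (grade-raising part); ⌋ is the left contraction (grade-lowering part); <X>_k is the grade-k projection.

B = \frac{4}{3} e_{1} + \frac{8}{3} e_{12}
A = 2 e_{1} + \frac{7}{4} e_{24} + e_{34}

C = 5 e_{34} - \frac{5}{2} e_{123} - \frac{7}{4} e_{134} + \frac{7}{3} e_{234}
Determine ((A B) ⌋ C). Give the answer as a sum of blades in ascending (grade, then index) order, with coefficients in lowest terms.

step 1: \frac{8}{3} + \frac{16}{3} e_{2} + \frac{14}{3} e_{14} + \frac{7}{3} e_{124} + \frac{4}{3} e_{134} + \frac{8}{3} e_{1234}
step 2: \frac{7}{3} + \frac{49}{6} e_{3} - \frac{40}{3} e_{13} + \frac{8}{9} e_{34} - \frac{20}{3} e_{123} - \frac{14}{3} e_{134} + \frac{56}{9} e_{234}
Answer: \frac{7}{3} + \frac{49}{6} e_{3} - \frac{40}{3} e_{13} + \frac{8}{9} e_{34} - \frac{20}{3} e_{123} - \frac{14}{3} e_{134} + \frac{56}{9} e_{234}


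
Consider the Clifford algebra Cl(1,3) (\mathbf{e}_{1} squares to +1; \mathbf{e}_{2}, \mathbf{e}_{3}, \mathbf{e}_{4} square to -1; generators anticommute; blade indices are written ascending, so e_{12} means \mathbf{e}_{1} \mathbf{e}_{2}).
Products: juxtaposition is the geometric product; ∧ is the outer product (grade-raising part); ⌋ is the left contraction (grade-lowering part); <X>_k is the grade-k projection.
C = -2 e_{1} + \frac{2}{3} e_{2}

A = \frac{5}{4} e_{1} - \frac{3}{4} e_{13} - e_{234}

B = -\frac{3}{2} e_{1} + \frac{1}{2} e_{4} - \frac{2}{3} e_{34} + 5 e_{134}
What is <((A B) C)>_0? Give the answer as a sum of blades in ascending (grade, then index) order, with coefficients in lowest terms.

step 1: -\frac{15}{8} - \frac{2}{3} e_{2} - \frac{9}{8} e_{3} - \frac{15}{4} e_{4} - 5 e_{12} + \frac{1}{8} e_{14} + \frac{1}{2} e_{23} + \frac{25}{4} e_{34} - \frac{29}{24} e_{134} - \frac{3}{2} e_{1234}
step 2: \frac{4}{9} + \frac{85}{12} e_{1} - \frac{45}{4} e_{2} + \frac{1}{3} e_{3} + \frac{1}{4} e_{4} - \frac{4}{3} e_{12} - \frac{9}{4} e_{13} - \frac{15}{2} e_{14} + \frac{3}{4} e_{23} + \frac{5}{2} e_{24} + \frac{29}{12} e_{34} - e_{123} - \frac{1}{12} e_{124} - \frac{23}{2} e_{134} + \frac{7}{6} e_{234} - \frac{29}{36} e_{1234}
step 3: \frac{4}{9}
Answer: \frac{4}{9}


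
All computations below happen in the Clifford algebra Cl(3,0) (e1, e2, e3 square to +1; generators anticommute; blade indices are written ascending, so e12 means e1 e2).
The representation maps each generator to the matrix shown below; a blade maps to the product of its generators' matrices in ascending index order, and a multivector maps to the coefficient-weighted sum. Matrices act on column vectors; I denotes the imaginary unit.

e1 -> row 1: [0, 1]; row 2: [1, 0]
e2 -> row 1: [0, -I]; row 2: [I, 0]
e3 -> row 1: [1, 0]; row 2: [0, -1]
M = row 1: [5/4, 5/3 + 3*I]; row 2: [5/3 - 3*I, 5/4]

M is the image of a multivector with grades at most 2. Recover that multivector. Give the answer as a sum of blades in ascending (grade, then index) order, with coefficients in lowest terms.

Method: 1, rho(e1), rho(e2), rho(e3) form a trace-orthogonal basis of the 2x2 complex matrices (tr(X Y) = 2 if X = Y, else 0), so M = m0*1 + m1*rho(e1) + m2*rho(e2) + m3*rho(e3) with m0 = tr(M)/2 = 5/4, m1 = tr(M rho(e1))/2 = 5/3, m2 = tr(M rho(e2))/2 = -3, m3 = tr(M rho(e3))/2 = 0.
Multiplying table entries, the bivector images are rho(e12) = I*rho(e3), rho(e13) = -I*rho(e2), rho(e23) = I*rho(e1); with real blade coefficients the real parts of m0..m3 are the coefficients of 1, e1, e2, e3 and the imaginary parts give the bivectors (e23: Im m1, e13: -Im m2, e12: Im m3).
Answer: 5/4 + 5/3*e1 - 3*e2


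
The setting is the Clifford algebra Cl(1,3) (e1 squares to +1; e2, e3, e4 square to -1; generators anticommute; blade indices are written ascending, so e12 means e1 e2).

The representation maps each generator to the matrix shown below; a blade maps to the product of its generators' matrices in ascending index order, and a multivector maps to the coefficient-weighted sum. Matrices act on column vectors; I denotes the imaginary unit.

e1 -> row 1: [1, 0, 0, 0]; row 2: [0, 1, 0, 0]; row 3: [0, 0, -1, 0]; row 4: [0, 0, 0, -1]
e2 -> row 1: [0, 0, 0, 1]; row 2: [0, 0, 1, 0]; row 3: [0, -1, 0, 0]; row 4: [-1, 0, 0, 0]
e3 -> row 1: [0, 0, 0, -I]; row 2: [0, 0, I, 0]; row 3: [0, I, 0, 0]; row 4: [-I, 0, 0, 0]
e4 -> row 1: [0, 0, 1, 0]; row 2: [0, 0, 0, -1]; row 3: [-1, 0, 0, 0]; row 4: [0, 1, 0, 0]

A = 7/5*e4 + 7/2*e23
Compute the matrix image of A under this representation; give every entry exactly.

Bivector images (products of the table entries): rho(e23) = rho(e2)rho(e3) = row 1: [-I, 0, 0, 0]; row 2: [0, I, 0, 0]; row 3: [0, 0, -I, 0]; row 4: [0, 0, 0, I].
M = (7/5)*rho(e4) + (7/2)*rho(e23), summed entrywise:
Answer: row 1: [-7*I/2, 0, 7/5, 0]; row 2: [0, 7*I/2, 0, -7/5]; row 3: [-7/5, 0, -7*I/2, 0]; row 4: [0, 7/5, 0, 7*I/2]


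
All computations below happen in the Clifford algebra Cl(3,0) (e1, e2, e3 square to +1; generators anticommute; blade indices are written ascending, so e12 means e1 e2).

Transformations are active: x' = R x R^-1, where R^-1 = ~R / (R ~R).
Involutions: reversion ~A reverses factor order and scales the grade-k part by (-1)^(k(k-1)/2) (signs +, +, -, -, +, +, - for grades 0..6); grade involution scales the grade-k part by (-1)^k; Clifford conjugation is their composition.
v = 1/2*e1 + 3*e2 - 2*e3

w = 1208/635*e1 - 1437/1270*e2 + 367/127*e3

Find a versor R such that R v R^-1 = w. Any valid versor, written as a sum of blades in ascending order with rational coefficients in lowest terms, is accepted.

Why this works: both vectors square to 53/4, so q(v) = q(w) and R = v + w = 3051/1270*e1 + 2373/1270*e2 + 113/127*e3 carries v to w — its own direction survives, the complement (v - w)/2 flips.
Answer: 3051/1270*e1 + 2373/1270*e2 + 113/127*e3


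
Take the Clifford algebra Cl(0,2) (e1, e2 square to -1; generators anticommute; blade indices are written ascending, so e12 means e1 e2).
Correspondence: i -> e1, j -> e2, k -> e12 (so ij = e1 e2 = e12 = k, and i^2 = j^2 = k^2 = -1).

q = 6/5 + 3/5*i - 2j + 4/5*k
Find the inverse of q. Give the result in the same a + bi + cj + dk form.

In blades: q = 6/5 + 3/5*e1 - 2*e2 + 4/5*e12.
With qbar = 6/5 - 3/5*e1 + 2*e2 - 4/5*e12 (scalar fixed, mapped units negated), q qbar = 161/25 (the sum of squared coefficients), so q^-1 = qbar / (161/25) = 30/161 - 15/161*e1 + 50/161*e2 - 20/161*e12; translating back:
Answer: 30/161 - 15/161*i + 50/161*j - 20/161*k


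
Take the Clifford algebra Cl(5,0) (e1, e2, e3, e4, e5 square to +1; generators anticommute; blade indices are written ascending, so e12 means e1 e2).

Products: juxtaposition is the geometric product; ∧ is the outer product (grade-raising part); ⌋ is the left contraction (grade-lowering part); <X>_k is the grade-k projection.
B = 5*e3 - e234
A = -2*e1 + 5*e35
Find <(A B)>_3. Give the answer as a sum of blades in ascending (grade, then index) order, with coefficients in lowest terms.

step 1: -25*e5 - 10*e13 - 5*e245 + 2*e1234
step 2: -5*e245
Answer: -5*e245


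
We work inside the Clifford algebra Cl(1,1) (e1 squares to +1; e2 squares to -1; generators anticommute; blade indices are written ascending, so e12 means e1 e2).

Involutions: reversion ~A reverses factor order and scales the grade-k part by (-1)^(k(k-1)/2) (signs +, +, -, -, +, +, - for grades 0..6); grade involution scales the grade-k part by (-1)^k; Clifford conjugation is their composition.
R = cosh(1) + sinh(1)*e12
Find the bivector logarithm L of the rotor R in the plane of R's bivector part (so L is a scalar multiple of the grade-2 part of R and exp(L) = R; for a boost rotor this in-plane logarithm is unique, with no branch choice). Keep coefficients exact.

The scalar part of R is cosh(1), which fixes the rapidity magnitude through cosh (cosh is even, so it cannot fix the sign — the bivector part carries that); dividing the bivector part by sinh of the rapidity gives the plane, and L = rapidity * plane, where the joint sign ambiguity of (rapidity, plane) cancels in the product.
Concretely: cosh(rapidity) = cosh(1) gives rapidity = ±1, and since rapidity/sinh(rapidity) is even the sign is immaterial: L = (rapidity/sinh(rapidity)) * <R>_2 = (1/sinh(1)) * <R>_2.
Answer: e12


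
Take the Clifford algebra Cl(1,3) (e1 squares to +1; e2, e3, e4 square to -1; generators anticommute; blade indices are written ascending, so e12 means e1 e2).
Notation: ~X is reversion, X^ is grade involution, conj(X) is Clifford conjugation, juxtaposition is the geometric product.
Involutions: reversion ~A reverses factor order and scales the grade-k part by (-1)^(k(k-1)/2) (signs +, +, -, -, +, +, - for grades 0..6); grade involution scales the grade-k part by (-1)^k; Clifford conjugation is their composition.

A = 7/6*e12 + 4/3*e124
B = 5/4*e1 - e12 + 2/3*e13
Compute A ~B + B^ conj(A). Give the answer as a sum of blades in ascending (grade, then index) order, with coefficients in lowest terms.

first term: 7/6 - 35/24*e2 + 4/3*e4 + 7/9*e23 + 5/3*e24 + 8/9*e234
second term: 7/6 + 35/24*e2 - 4/3*e4 - 7/9*e23 - 5/3*e24 + 8/9*e234
Answer: 7/3 + 16/9*e234


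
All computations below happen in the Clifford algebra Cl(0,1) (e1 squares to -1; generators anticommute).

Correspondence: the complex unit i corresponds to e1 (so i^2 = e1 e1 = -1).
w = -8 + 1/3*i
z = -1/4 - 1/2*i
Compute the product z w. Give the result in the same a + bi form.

In blades: z = -1/4 - 1/2*e1, w = -8 + 1/3*e1.
Distribute z over w term by term (generator squares from the signature, products reordered to ascending indices): (-1/4)*w = 2 - 1/12*e1; (-1/2*e1)*w = 1/6 + 4*e1.
Sum: 13/6 + 47/12*e1; translating back through the correspondence:
Answer: 13/6 + 47/12*i


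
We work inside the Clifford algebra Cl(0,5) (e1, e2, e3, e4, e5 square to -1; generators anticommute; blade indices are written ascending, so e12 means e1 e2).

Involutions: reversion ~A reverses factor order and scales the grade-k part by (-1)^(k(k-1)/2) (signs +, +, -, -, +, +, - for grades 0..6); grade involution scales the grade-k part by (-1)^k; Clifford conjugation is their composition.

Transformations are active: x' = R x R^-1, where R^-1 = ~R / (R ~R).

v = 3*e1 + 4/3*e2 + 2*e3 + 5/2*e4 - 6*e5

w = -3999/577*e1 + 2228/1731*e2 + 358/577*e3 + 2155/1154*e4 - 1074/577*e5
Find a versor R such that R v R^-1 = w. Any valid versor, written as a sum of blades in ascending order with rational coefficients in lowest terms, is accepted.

A norm check does it: q(v) = q(w) = -2053/36, hence R = v + w = -2268/577*e1 + 1512/577*e2 + 1512/577*e3 + 2520/577*e4 - 4536/577*e5 realises the map — parallel part kept, (v - w)/2 negated, v carried to w.
Answer: -2268/577*e1 + 1512/577*e2 + 1512/577*e3 + 2520/577*e4 - 4536/577*e5


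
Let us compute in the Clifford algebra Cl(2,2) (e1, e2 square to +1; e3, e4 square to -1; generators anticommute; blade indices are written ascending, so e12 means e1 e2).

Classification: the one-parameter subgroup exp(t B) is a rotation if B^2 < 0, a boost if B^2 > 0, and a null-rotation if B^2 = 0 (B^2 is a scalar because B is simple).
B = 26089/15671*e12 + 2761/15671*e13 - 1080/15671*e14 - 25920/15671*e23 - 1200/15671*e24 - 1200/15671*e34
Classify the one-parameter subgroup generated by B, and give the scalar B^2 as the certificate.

B^2 term by term: the squares give (26089/15671)^2*(e12)^2 + (2761/15671)^2*(e13)^2 + (-1080/15671)^2*(e14)^2 + (-25920/15671)^2*(e23)^2 + (-1200/15671)^2*(e24)^2 + (-1200/15671)^2*(e34)^2 = 680635921/245580241*(-1) + 7623121/245580241*(+1) + 1166400/245580241*(+1) + 671846400/245580241*(+1) + 1440000/245580241*(+1) + 1440000/245580241*(-1) = 0 (each basis 2-blade squares to minus the product of its generators' squares); cross terms between blades sharing an index anticommute and cancel; the commuting (index-disjoint) pairs give grade-4 terms 2*c*c'*(blade product), which cancel blade by blade — e1234: -62613600/245580241 + 6626400/245580241 + 55987200/245580241 = 0 — confirming B is simple. So B^2 = 0.
Answer: null-rotation, certificate B^2 = 0. No conjugation can change B^2 = 0; the sign gives the class.


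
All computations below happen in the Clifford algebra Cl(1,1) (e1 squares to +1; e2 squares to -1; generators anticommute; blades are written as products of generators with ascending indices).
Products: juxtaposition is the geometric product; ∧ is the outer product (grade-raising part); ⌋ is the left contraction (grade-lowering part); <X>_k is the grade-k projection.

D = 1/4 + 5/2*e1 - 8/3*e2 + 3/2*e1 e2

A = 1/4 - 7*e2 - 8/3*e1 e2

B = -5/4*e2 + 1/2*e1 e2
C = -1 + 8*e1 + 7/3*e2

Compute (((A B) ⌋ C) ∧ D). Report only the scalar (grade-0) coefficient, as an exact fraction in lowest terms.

step 1: -121/12 - 41/6*e1 - 5/16*e2 + 1/8*e1 e2
step 2: -2105/48 - 242/3*e1 - 847/36*e2
step 3: -2105/192 - 12461/96*e1 + 1777/16*e2 + 59947/288*e1 e2
Answer: -2105/192


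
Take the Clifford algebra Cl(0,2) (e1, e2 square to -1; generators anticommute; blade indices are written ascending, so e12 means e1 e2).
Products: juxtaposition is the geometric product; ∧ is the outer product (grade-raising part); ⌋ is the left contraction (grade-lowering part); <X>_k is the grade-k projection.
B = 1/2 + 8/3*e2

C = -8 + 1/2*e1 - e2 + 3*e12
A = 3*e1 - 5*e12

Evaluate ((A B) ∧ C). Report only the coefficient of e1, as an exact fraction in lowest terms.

step 1: 89/6*e1 + 11/2*e12
step 2: -356/3*e1 - 353/6*e12
Answer: -356/3


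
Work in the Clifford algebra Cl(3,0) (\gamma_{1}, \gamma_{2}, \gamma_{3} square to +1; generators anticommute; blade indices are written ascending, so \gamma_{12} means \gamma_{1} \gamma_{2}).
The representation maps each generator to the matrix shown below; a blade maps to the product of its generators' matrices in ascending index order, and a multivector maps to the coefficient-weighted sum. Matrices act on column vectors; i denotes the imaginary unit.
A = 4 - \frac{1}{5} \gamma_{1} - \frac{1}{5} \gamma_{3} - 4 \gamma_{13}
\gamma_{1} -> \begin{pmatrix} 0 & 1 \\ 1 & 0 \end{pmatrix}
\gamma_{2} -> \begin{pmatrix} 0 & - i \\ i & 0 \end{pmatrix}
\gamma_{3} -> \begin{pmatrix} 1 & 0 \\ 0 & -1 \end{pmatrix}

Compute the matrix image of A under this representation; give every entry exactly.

Bivector images (products of the table entries): rho(\gamma_{13}) = rho(\gamma_{1})rho(\gamma_{3}) = \begin{pmatrix} 0 & -1 \\ 1 & 0 \end{pmatrix}.
M = (4)*1 + (-\frac{1}{5})*rho(\gamma_{1}) + (-\frac{1}{5})*rho(\gamma_{3}) + (-4)*rho(\gamma_{13}), summed entrywise (1 is the identity matrix):
Answer: \begin{pmatrix} \frac{19}{5} & \frac{19}{5} \\ - \frac{21}{5} & \frac{21}{5} \end{pmatrix}


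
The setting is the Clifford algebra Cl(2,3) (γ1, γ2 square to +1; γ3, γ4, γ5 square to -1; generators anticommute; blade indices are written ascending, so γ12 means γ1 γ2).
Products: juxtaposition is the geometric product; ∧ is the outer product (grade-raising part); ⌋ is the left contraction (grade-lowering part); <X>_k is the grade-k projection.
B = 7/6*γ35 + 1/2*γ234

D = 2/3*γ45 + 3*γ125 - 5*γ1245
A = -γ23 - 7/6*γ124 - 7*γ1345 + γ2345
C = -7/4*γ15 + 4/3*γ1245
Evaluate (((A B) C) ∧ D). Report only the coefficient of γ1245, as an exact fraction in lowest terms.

step 1: -1/2*γ4 + 1/2*γ5 + 7/12*γ13 - 49/6*γ14 + 7/6*γ24 + 7/6*γ25 - 7/2*γ125 + 49/36*γ12345
step 2: -7/8*γ1 - 49/8*γ2 + 49/27*γ3 + 14/3*γ4 + 49/24*γ12 - 14/9*γ14 + 14/9*γ15 + 98/9*γ25 + 49/48*γ35 - 343/24*γ45 + 2/3*γ124 + 2/3*γ125 - 7/8*γ145 + 343/144*γ234 - 49/24*γ1245 + 7/9*γ2345
step 3: -7/12*γ145 - 49/12*γ245 + 98/81*γ345 + 49/9*γ1235 + 553/36*γ1245 - 245/27*γ12345
Answer: 553/36


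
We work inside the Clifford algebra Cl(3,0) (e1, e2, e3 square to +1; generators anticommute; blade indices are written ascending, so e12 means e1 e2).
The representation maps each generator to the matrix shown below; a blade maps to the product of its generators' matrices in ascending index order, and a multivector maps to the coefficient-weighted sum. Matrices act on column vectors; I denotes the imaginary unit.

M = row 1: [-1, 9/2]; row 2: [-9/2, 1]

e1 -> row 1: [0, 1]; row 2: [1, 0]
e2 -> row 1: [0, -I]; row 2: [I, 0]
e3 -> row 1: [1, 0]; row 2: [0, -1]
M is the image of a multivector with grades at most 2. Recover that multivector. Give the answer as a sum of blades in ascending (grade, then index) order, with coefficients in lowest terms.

Method: 1, rho(e1), rho(e2), rho(e3) form a trace-orthogonal basis of the 2x2 complex matrices (tr(X Y) = 2 if X = Y, else 0), so M = m0*1 + m1*rho(e1) + m2*rho(e2) + m3*rho(e3) with m0 = tr(M)/2 = 0, m1 = tr(M rho(e1))/2 = 0, m2 = tr(M rho(e2))/2 = 9*I/2, m3 = tr(M rho(e3))/2 = -1.
Multiplying table entries, the bivector images are rho(e12) = I*rho(e3), rho(e13) = -I*rho(e2), rho(e23) = I*rho(e1); with real blade coefficients the real parts of m0..m3 are the coefficients of 1, e1, e2, e3 and the imaginary parts give the bivectors (e23: Im m1, e13: -Im m2, e12: Im m3).
Answer: -e3 - 9/2*e13


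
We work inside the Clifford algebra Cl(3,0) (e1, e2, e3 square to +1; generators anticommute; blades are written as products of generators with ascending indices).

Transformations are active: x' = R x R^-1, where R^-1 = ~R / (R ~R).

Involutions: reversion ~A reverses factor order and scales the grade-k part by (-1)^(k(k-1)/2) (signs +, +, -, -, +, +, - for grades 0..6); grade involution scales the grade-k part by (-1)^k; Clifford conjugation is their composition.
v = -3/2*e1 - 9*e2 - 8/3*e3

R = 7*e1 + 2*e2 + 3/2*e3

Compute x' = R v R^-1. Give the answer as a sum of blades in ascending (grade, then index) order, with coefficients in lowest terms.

~R = 7*e1 + 2*e2 + 3/2*e3, and R ~R = 221/4, so R^-1 = ~R / (221/4).
R v = -65/2 - 60*e1 e2 - 197/12*e1 e3 + 49/6*e2 e3
Answer: -229/34*e1 + 113/17*e2 + 46/51*e3


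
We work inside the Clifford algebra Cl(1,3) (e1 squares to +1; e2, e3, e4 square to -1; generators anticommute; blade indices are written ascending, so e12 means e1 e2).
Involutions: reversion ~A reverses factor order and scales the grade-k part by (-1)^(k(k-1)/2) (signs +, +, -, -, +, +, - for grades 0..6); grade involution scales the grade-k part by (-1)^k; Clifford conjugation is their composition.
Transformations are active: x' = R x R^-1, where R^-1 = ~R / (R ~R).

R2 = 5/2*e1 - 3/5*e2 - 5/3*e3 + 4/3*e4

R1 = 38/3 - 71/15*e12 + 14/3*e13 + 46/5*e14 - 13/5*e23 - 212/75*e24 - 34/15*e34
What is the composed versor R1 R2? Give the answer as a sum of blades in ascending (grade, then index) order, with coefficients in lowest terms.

Distribute over the terms of R2 (each basis-blade product reordered to ascending indices, repeated generators contracted through their squares):
R1 (5/2*e1) = 95/3*e1 + 71/6*e2 - 35/3*e3 - 23*e4 - 13/2*e123 - 106/15*e124 - 17/3*e134
R1 (-3/5*e2) = -71/25*e1 - 38/5*e2 + 39/25*e3 + 212/125*e4 + 14/5*e123 + 138/25*e124 + 34/25*e234
R1 (-5/3*e3) = 70/9*e1 - 13/3*e2 - 190/9*e3 + 34/9*e4 + 71/9*e123 + 46/3*e134 - 212/45*e234
R1 (4/3*e4) = -184/15*e1 + 848/225*e2 + 136/45*e3 + 152/9*e4 - 284/45*e124 + 56/9*e134 - 52/15*e234
Summing the partial products and collecting blades:
Answer: 5476/225*e1 + 1651/450*e2 - 6344/225*e3 - 239/375*e4 + 377/90*e123 - 1768/225*e124 + 143/9*e134 - 1534/225*e234


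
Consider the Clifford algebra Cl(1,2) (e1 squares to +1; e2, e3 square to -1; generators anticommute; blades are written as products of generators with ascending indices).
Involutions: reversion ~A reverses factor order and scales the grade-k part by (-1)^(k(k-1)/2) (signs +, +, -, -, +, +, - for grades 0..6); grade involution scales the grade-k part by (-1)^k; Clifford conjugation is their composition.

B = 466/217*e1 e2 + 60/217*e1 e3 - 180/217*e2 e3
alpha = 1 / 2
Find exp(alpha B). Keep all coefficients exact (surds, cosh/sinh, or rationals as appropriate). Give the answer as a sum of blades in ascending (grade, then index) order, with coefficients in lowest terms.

B^2 term by term: the squares give (466/217)^2*(e1 e2)^2 + (60/217)^2*(e1 e3)^2 + (-180/217)^2*(e2 e3)^2 = 217156/47089*(+1) + 3600/47089*(+1) + 32400/47089*(-1) = 4 (each basis 2-blade squares to minus the product of its generators' squares); cross terms between blades sharing an index anticommute and cancel. So B^2 = 4.
B^2 = 4 — since the square is positive, the closed form is hyperbolic: l = 2, alpha*l = 1, so exp(alpha B) = cosh(1) + (sinh(1)/2)*B = cosh(1) + (sinh(1)/2)*B.
Answer: cosh(1) + 233*sinh(1)/217*e1 e2 + 30*sinh(1)/217*e1 e3 - 90*sinh(1)/217*e2 e3


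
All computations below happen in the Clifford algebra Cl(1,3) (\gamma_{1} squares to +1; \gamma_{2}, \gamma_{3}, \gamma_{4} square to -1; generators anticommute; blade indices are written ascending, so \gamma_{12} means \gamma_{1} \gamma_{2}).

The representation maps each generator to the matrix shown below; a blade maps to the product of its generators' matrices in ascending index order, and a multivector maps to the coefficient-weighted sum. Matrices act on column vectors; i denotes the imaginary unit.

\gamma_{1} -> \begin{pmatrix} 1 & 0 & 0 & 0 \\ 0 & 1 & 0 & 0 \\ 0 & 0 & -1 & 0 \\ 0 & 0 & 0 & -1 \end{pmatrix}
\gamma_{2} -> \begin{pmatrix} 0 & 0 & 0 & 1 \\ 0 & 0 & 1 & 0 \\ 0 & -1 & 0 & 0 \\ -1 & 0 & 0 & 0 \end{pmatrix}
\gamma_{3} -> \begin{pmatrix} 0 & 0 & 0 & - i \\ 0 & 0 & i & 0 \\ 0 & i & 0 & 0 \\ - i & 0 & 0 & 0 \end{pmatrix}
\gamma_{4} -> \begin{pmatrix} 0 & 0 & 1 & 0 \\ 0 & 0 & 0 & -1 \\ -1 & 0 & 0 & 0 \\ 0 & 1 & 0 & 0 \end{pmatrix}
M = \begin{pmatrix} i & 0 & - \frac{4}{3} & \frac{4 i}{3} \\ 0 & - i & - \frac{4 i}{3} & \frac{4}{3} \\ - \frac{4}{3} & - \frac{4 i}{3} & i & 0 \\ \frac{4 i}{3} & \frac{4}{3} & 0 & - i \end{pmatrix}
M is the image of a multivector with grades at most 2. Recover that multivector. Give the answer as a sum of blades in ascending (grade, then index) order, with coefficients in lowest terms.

Method: the blade images are trace-orthogonal — tr(rho(e_A) rho(e_B)^-1) = 4 if A = B and 0 otherwise — and rho(e_A)^-1 = (e_A)^2 * rho(e_A) with (e_A)^2 = +1 or -1, so the coefficient of e_A in the preimage is (e_A)^2 * tr(M rho(e_A))/4.
Nonzero projections over blades of grade <= 2: \gamma_{3}: (\gamma_{3})^2 = -1, tr(M rho(\gamma_{3})) = \frac{16}{3}, coefficient -\frac{4}{3}; \gamma_{14}: (\gamma_{14})^2 = +1, tr(M rho(\gamma_{14})) = - \frac{16}{3}, coefficient -\frac{4}{3}; \gamma_{23}: (\gamma_{23})^2 = -1, tr(M rho(\gamma_{23})) = 4, coefficient -1. Every other blade of grade <= 2 projects to 0.
Answer: -\frac{4}{3} \gamma_{3} - \frac{4}{3} \gamma_{14} - \gamma_{23}


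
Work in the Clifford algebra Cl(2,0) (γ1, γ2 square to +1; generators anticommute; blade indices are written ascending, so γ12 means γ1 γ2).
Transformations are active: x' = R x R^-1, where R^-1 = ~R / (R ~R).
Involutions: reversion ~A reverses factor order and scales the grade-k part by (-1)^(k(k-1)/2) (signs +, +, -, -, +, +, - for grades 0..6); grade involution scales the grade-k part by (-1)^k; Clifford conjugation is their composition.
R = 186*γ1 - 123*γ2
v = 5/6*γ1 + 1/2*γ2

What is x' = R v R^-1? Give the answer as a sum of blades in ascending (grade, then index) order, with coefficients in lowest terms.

~R = 186*γ1 - 123*γ2, and R ~R = 49725, so R^-1 = ~R / (49725).
R v = 187/2 + 391/2*γ12
Answer: -87/650*γ1 - 1877/1950*γ2


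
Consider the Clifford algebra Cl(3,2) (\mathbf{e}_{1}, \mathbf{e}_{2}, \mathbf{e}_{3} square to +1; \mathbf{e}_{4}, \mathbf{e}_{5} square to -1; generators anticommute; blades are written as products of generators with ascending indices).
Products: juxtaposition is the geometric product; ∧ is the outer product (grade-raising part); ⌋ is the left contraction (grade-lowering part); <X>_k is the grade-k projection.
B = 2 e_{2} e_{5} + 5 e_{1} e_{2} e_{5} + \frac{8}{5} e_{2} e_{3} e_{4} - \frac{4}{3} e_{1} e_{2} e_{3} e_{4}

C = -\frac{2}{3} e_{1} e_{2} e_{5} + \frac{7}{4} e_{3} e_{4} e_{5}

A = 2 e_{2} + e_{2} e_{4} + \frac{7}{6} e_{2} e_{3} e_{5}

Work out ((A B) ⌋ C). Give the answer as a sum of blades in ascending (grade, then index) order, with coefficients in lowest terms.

step 1: -\frac{59}{15} e_{3} + 4 e_{5} + \frac{43}{6} e_{1} e_{3} - 10 e_{1} e_{5} + \frac{16}{5} e_{3} e_{4} - \frac{2}{15} e_{4} e_{5} + \frac{8}{3} e_{1} e_{3} e_{4} - \frac{31}{9} e_{1} e_{4} e_{5}
step 2: -\frac{20}{3} e_{2} + \frac{7}{30} e_{3} + \frac{28}{5} e_{5} + \frac{8}{3} e_{1} e_{2} - 7 e_{3} e_{4} - \frac{413}{60} e_{4} e_{5}
Answer: -\frac{20}{3} e_{2} + \frac{7}{30} e_{3} + \frac{28}{5} e_{5} + \frac{8}{3} e_{1} e_{2} - 7 e_{3} e_{4} - \frac{413}{60} e_{4} e_{5}


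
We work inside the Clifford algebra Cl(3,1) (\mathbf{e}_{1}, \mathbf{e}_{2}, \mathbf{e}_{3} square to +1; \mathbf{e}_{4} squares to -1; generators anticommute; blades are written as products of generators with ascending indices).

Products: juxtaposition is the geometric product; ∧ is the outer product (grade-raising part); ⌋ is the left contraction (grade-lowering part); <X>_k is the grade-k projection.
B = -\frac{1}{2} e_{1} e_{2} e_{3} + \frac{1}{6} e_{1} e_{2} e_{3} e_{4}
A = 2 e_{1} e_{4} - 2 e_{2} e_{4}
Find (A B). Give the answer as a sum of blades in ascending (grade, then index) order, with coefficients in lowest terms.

step 1: \frac{1}{3} e_{1} e_{3} + \frac{1}{3} e_{2} e_{3} + e_{1} e_{3} e_{4} + e_{2} e_{3} e_{4}
Answer: \frac{1}{3} e_{1} e_{3} + \frac{1}{3} e_{2} e_{3} + e_{1} e_{3} e_{4} + e_{2} e_{3} e_{4}


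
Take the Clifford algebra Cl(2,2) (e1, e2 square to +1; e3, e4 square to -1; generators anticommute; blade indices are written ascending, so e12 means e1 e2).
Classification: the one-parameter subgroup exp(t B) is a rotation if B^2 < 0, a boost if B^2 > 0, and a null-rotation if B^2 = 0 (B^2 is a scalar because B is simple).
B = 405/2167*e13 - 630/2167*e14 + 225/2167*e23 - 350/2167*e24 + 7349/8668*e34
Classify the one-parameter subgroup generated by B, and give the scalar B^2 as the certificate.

B^2 term by term: the squares give (405/2167)^2*(e13)^2 + (-630/2167)^2*(e14)^2 + (225/2167)^2*(e23)^2 + (-350/2167)^2*(e24)^2 + (7349/8668)^2*(e34)^2 = 164025/4695889*(+1) + 396900/4695889*(+1) + 50625/4695889*(+1) + 122500/4695889*(+1) + 54007801/75134224*(-1) = -9/16 (each basis 2-blade squares to minus the product of its generators' squares); cross terms between blades sharing an index anticommute and cancel; the commuting (index-disjoint) pairs give grade-4 terms 2*c*c'*(blade product), which cancel blade by blade — e1234: 283500/4695889 - 283500/4695889 = 0 — confirming B is simple. So B^2 = -9/16.
Answer: rotation, certificate B^2 = -9/16. No conjugation can change B^2 = -9/16; the sign gives the class.


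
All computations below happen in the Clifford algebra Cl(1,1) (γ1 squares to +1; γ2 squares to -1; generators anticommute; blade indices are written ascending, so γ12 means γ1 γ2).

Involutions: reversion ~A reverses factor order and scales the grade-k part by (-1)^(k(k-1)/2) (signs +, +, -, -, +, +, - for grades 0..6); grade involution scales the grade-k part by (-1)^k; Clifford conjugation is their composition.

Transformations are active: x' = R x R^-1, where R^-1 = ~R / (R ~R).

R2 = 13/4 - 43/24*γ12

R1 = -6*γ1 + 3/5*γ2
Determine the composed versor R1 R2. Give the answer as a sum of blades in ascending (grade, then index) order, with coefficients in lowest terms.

Distribute over the terms of R1 (each basis-blade product reordered to ascending indices, repeated generators contracted through their squares):
(-6*γ1) R2 = -39/2*γ1 + 43/4*γ2
(3/5*γ2) R2 = -43/40*γ1 + 39/20*γ2
Summing the partial products and collecting blades:
Answer: -823/40*γ1 + 127/10*γ2


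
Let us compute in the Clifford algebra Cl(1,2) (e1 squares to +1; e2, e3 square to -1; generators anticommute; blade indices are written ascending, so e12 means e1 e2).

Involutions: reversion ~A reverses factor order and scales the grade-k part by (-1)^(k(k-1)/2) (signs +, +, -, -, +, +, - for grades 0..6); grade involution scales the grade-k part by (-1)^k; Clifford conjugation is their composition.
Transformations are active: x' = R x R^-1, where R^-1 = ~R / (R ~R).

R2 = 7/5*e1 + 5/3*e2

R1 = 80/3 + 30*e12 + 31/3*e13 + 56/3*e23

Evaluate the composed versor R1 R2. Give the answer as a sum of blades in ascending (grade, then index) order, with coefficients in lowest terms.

Distribute over the terms of R2 (each basis-blade product reordered to ascending indices, repeated generators contracted through their squares):
R1 (7/5*e1) = 112/3*e1 - 42*e2 - 217/15*e3 + 392/15*e123
R1 (5/3*e2) = -50*e1 + 400/9*e2 + 280/9*e3 - 155/9*e123
Summing the partial products and collecting blades:
Answer: -38/3*e1 + 22/9*e2 + 749/45*e3 + 401/45*e123


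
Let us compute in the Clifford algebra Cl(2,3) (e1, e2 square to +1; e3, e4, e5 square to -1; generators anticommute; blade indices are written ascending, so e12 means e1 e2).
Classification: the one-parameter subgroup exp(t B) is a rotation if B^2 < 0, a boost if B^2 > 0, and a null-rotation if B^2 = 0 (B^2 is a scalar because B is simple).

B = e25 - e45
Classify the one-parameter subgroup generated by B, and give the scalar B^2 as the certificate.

B^2 term by term: the squares give (1)^2*(e25)^2 + (-1)^2*(e45)^2 = 1*(+1) + 1*(-1) = 0 (each basis 2-blade squares to minus the product of its generators' squares); cross terms between blades sharing an index anticommute and cancel. So B^2 = 0.
Answer: null-rotation, certificate B^2 = 0. Because 0 is invariant under every versor sandwich, the classification follows from its sign alone.


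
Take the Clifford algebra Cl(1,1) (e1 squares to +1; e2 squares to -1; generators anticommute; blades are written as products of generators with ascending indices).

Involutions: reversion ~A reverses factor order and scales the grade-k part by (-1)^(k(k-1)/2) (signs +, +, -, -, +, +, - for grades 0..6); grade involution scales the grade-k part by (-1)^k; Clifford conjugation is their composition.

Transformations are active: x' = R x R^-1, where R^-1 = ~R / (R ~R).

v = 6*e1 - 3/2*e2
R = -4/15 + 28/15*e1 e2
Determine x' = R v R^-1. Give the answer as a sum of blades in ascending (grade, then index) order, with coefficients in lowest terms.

~R = -4/15 - 28/15*e1 e2, and R ~R = -256/75, so R^-1 = ~R / (-256/75).
R v = 6/5*e1 - 54/5*e2
Answer: -93/16*e1 - 3/16*e2


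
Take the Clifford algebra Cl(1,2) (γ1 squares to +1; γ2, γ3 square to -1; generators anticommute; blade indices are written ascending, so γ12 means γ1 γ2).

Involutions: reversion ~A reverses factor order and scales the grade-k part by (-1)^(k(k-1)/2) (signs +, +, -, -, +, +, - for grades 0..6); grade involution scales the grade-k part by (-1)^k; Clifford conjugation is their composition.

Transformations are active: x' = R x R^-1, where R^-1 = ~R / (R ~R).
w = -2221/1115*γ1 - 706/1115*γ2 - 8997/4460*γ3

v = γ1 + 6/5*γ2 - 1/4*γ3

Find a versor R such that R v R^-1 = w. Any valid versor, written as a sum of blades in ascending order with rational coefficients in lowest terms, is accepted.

Key observation: q(v) = q(w) = -201/400 (sandwiches preserve the norm), so R = v + w = -1106/1115*γ1 + 632/1115*γ2 - 2528/1115*γ3 works whenever it is invertible — the component of v along it is kept and (v - w)/2 reverses, sending v to w.
Answer: -1106/1115*γ1 + 632/1115*γ2 - 2528/1115*γ3


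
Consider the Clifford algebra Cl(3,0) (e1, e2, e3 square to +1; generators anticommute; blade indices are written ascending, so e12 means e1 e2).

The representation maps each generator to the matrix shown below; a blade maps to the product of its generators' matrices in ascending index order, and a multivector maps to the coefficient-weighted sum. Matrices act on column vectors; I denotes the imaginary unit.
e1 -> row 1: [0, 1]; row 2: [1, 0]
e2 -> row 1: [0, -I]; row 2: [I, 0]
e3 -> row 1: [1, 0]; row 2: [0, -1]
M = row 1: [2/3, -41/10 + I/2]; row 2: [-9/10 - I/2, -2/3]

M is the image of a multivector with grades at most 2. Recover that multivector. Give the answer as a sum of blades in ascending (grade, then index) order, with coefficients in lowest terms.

Method: 1, rho(e1), rho(e2), rho(e3) form a trace-orthogonal basis of the 2x2 complex matrices (tr(X Y) = 2 if X = Y, else 0), so M = m0*1 + m1*rho(e1) + m2*rho(e2) + m3*rho(e3) with m0 = tr(M)/2 = 0, m1 = tr(M rho(e1))/2 = -5/2, m2 = tr(M rho(e2))/2 = -1/2 - 8*I/5, m3 = tr(M rho(e3))/2 = 2/3.
Multiplying table entries, the bivector images are rho(e12) = I*rho(e3), rho(e13) = -I*rho(e2), rho(e23) = I*rho(e1); with real blade coefficients the real parts of m0..m3 are the coefficients of 1, e1, e2, e3 and the imaginary parts give the bivectors (e23: Im m1, e13: -Im m2, e12: Im m3).
Answer: -5/2*e1 - 1/2*e2 + 2/3*e3 + 8/5*e13
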